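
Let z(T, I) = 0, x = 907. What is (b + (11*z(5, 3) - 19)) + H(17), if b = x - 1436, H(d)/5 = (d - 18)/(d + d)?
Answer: -18637/34 ≈ -548.15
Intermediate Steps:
H(d) = 5*(-18 + d)/(2*d) (H(d) = 5*((d - 18)/(d + d)) = 5*((-18 + d)/((2*d))) = 5*((-18 + d)*(1/(2*d))) = 5*((-18 + d)/(2*d)) = 5*(-18 + d)/(2*d))
b = -529 (b = 907 - 1436 = -529)
(b + (11*z(5, 3) - 19)) + H(17) = (-529 + (11*0 - 19)) + (5/2 - 45/17) = (-529 + (0 - 19)) + (5/2 - 45*1/17) = (-529 - 19) + (5/2 - 45/17) = -548 - 5/34 = -18637/34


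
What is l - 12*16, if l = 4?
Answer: -188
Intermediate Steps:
l - 12*16 = 4 - 12*16 = 4 - 192 = -188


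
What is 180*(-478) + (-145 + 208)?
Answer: -85977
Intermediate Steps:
180*(-478) + (-145 + 208) = -86040 + 63 = -85977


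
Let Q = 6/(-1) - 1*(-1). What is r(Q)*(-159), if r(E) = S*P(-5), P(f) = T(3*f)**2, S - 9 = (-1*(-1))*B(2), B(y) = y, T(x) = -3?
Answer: -15741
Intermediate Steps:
Q = -5 (Q = 6*(-1) + 1 = -6 + 1 = -5)
S = 11 (S = 9 - 1*(-1)*2 = 9 + 1*2 = 9 + 2 = 11)
P(f) = 9 (P(f) = (-3)**2 = 9)
r(E) = 99 (r(E) = 11*9 = 99)
r(Q)*(-159) = 99*(-159) = -15741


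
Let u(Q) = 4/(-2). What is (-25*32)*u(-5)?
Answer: 1600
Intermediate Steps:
u(Q) = -2 (u(Q) = 4*(-½) = -2)
(-25*32)*u(-5) = -25*32*(-2) = -800*(-2) = 1600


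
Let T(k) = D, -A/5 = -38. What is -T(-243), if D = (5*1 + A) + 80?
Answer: -275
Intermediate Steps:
A = 190 (A = -5*(-38) = 190)
D = 275 (D = (5*1 + 190) + 80 = (5 + 190) + 80 = 195 + 80 = 275)
T(k) = 275
-T(-243) = -1*275 = -275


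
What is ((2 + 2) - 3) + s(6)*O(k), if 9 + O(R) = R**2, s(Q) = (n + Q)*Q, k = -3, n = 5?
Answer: 1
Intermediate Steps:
s(Q) = Q*(5 + Q) (s(Q) = (5 + Q)*Q = Q*(5 + Q))
O(R) = -9 + R**2
((2 + 2) - 3) + s(6)*O(k) = ((2 + 2) - 3) + (6*(5 + 6))*(-9 + (-3)**2) = (4 - 3) + (6*11)*(-9 + 9) = 1 + 66*0 = 1 + 0 = 1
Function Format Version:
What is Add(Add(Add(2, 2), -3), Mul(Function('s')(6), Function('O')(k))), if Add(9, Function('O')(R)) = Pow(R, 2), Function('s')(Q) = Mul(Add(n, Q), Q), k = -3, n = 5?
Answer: 1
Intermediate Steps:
Function('s')(Q) = Mul(Q, Add(5, Q)) (Function('s')(Q) = Mul(Add(5, Q), Q) = Mul(Q, Add(5, Q)))
Function('O')(R) = Add(-9, Pow(R, 2))
Add(Add(Add(2, 2), -3), Mul(Function('s')(6), Function('O')(k))) = Add(Add(Add(2, 2), -3), Mul(Mul(6, Add(5, 6)), Add(-9, Pow(-3, 2)))) = Add(Add(4, -3), Mul(Mul(6, 11), Add(-9, 9))) = Add(1, Mul(66, 0)) = Add(1, 0) = 1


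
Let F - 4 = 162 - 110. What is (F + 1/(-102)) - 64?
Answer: -817/102 ≈ -8.0098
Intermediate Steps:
F = 56 (F = 4 + (162 - 110) = 4 + 52 = 56)
(F + 1/(-102)) - 64 = (56 + 1/(-102)) - 64 = (56 - 1/102) - 64 = 5711/102 - 64 = -817/102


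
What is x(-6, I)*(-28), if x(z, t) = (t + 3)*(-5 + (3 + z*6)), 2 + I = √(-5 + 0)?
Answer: 1064 + 1064*I*√5 ≈ 1064.0 + 2379.2*I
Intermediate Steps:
I = -2 + I*√5 (I = -2 + √(-5 + 0) = -2 + √(-5) = -2 + I*√5 ≈ -2.0 + 2.2361*I)
x(z, t) = (-2 + 6*z)*(3 + t) (x(z, t) = (3 + t)*(-5 + (3 + 6*z)) = (3 + t)*(-2 + 6*z) = (-2 + 6*z)*(3 + t))
x(-6, I)*(-28) = (-6 - 2*(-2 + I*√5) + 18*(-6) + 6*(-2 + I*√5)*(-6))*(-28) = (-6 + (4 - 2*I*√5) - 108 + (72 - 36*I*√5))*(-28) = (-38 - 38*I*√5)*(-28) = 1064 + 1064*I*√5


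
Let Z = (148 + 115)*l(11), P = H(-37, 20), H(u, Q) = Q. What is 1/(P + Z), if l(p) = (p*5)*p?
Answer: 1/159135 ≈ 6.2840e-6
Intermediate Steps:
P = 20
l(p) = 5*p² (l(p) = (5*p)*p = 5*p²)
Z = 159115 (Z = (148 + 115)*(5*11²) = 263*(5*121) = 263*605 = 159115)
1/(P + Z) = 1/(20 + 159115) = 1/159135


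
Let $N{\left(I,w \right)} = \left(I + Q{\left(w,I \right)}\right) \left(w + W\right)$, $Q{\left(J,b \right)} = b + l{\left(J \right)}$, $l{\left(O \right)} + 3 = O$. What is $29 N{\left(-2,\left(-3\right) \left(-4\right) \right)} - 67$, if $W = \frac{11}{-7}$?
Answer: $\frac{10116}{7} \approx 1445.1$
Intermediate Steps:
$l{\left(O \right)} = -3 + O$
$Q{\left(J,b \right)} = -3 + J + b$ ($Q{\left(J,b \right)} = b + \left(-3 + J\right) = -3 + J + b$)
$W = - \frac{11}{7}$ ($W = 11 \left(- \frac{1}{7}\right) = - \frac{11}{7} \approx -1.5714$)
$N{\left(I,w \right)} = \left(- \frac{11}{7} + w\right) \left(-3 + w + 2 I\right)$ ($N{\left(I,w \right)} = \left(I + \left(-3 + w + I\right)\right) \left(w - \frac{11}{7}\right) = \left(I + \left(-3 + I + w\right)\right) \left(- \frac{11}{7} + w\right) = \left(-3 + w + 2 I\right) \left(- \frac{11}{7} + w\right) = \left(- \frac{11}{7} + w\right) \left(-3 + w + 2 I\right)$)
$29 N{\left(-2,\left(-3\right) \left(-4\right) \right)} - 67 = 29 \left(\frac{33}{7} + \left(\left(-3\right) \left(-4\right)\right)^{2} - \frac{32 \left(\left(-3\right) \left(-4\right)\right)}{7} - - \frac{44}{7} + 2 \left(-2\right) \left(\left(-3\right) \left(-4\right)\right)\right) - 67 = 29 \left(\frac{33}{7} + 12^{2} - \frac{384}{7} + \frac{44}{7} + 2 \left(-2\right) 12\right) - 67 = 29 \left(\frac{33}{7} + 144 - \frac{384}{7} + \frac{44}{7} - 48\right) - 67 = 29 \cdot \frac{365}{7} - 67 = \frac{10585}{7} - 67 = \frac{10116}{7}$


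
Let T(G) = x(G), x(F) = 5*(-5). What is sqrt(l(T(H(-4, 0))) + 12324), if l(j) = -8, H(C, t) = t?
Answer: 2*sqrt(3079) ≈ 110.98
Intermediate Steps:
x(F) = -25
T(G) = -25
sqrt(l(T(H(-4, 0))) + 12324) = sqrt(-8 + 12324) = sqrt(12316) = 2*sqrt(3079)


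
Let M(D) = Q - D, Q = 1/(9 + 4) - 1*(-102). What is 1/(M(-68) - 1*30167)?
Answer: -13/389960 ≈ -3.3337e-5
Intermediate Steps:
Q = 1327/13 (Q = 1/13 + 102 = 1327/13 ≈ 102.08)
M(D) = 1327/13 - D
1/(M(-68) - 1*30167) = 1/((1327/13 - 1*(-68)) - 1*30167) = 1/((1327/13 + 68) - 30167) = 1/(2211/13 - 30167) = 1/(-389960/13) = -13/389960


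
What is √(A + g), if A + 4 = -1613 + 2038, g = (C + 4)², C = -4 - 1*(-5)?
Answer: √446 ≈ 21.119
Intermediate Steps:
C = 1 (C = -4 + 5 = 1)
g = 25 (g = (1 + 4)² = 5² = 25)
A = 421 (A = -4 + (-1613 + 2038) = -4 + 425 = 421)
√(A + g) = √(421 + 25) = √446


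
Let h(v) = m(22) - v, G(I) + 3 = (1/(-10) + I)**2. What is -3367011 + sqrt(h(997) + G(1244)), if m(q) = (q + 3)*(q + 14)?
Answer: -3367011 + 3*sqrt(17190969)/10 ≈ -3.3658e+6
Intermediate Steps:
m(q) = (3 + q)*(14 + q)
G(I) = -3 + (-1/10 + I)**2 (G(I) = -3 + (1/(-10) + I)**2 = -3 + (-1/10 + I)**2)
h(v) = 900 - v (h(v) = (42 + 22**2 + 17*22) - v = (42 + 484 + 374) - v = 900 - v)
-3367011 + sqrt(h(997) + G(1244)) = -3367011 + sqrt((900 - 1*997) + (-3 + (-1 + 10*1244)**2/100)) = -3367011 + sqrt((900 - 997) + (-3 + (-1 + 12440)**2/100)) = -3367011 + sqrt(-97 + (-3 + (1/100)*12439**2)) = -3367011 + sqrt(-97 + (-3 + (1/100)*154728721)) = -3367011 + sqrt(-97 + (-3 + 154728721/100)) = -3367011 + sqrt(-97 + 154728421/100) = -3367011 + sqrt(154718721/100) = -3367011 + 3*sqrt(17190969)/10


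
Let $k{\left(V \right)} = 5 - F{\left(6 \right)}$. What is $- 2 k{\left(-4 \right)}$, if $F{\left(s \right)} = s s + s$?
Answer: $74$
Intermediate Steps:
$F{\left(s \right)} = s + s^{2}$ ($F{\left(s \right)} = s^{2} + s = s + s^{2}$)
$k{\left(V \right)} = -37$ ($k{\left(V \right)} = 5 - 6 \left(1 + 6\right) = 5 - 6 \cdot 7 = 5 - 42 = -37$)
$- 2 k{\left(-4 \right)} = \left(-2\right) \left(-37\right) = 74$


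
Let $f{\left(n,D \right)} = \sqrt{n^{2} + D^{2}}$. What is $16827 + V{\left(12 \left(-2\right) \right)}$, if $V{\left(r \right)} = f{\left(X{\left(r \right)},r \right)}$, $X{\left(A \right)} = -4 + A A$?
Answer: $16827 + 4 \sqrt{20485} \approx 17400.0$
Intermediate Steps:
$X{\left(A \right)} = -4 + A^{2}$
$f{\left(n,D \right)} = \sqrt{D^{2} + n^{2}}$
$V{\left(r \right)} = \sqrt{r^{2} + \left(-4 + r^{2}\right)^{2}}$
$16827 + V{\left(12 \left(-2\right) \right)} = 16827 + \sqrt{\left(12 \left(-2\right)\right)^{2} + \left(-4 + \left(12 \left(-2\right)\right)^{2}\right)^{2}} = 16827 + \sqrt{\left(-24\right)^{2} + \left(-4 + \left(-24\right)^{2}\right)^{2}} = 16827 + \sqrt{576 + \left(-4 + 576\right)^{2}} = 16827 + \sqrt{576 + 572^{2}} = 16827 + \sqrt{576 + 327184} = 16827 + \sqrt{327760} = 16827 + 4 \sqrt{20485}$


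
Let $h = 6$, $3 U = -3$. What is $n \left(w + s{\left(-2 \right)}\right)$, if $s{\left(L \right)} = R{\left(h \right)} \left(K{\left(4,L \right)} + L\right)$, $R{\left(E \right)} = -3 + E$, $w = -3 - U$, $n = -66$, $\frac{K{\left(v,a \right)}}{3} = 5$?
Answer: $-2442$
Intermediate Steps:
$U = -1$ ($U = \frac{1}{3} \left(-3\right) = -1$)
$K{\left(v,a \right)} = 15$ ($K{\left(v,a \right)} = 3 \cdot 5 = 15$)
$w = -2$ ($w = -3 - -1 = -3 + 1 = -2$)
$s{\left(L \right)} = 45 + 3 L$ ($s{\left(L \right)} = \left(-3 + 6\right) \left(15 + L\right) = 3 \left(15 + L\right) = 45 + 3 L$)
$n \left(w + s{\left(-2 \right)}\right) = - 66 \left(-2 + \left(45 + 3 \left(-2\right)\right)\right) = - 66 \left(-2 + \left(45 - 6\right)\right) = - 66 \left(-2 + 39\right) = \left(-66\right) 37 = -2442$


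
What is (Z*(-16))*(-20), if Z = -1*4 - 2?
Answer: -1920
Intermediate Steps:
Z = -6 (Z = -4 - 2 = -6)
(Z*(-16))*(-20) = -6*(-16)*(-20) = 96*(-20) = -1920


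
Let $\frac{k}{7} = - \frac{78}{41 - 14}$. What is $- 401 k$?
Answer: $\frac{72982}{9} \approx 8109.1$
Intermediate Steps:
$k = - \frac{182}{9}$ ($k = 7 \left(- \frac{78}{41 - 14}\right) = 7 \left(- \frac{78}{27}\right) = 7 \left(\left(-78\right) \frac{1}{27}\right) = 7 \left(- \frac{26}{9}\right) = - \frac{182}{9} \approx -20.222$)
$- 401 k = \left(-401\right) \left(- \frac{182}{9}\right) = \frac{72982}{9}$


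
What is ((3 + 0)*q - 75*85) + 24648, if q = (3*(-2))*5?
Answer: 18183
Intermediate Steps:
q = -30 (q = -6*5 = -30)
((3 + 0)*q - 75*85) + 24648 = ((3 + 0)*(-30) - 75*85) + 24648 = (3*(-30) - 6375) + 24648 = (-90 - 6375) + 24648 = -6465 + 24648 = 18183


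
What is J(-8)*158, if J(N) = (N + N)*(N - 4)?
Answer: 30336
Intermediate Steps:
J(N) = 2*N*(-4 + N) (J(N) = (2*N)*(-4 + N) = 2*N*(-4 + N))
J(-8)*158 = (2*(-8)*(-4 - 8))*158 = (2*(-8)*(-12))*158 = 192*158 = 30336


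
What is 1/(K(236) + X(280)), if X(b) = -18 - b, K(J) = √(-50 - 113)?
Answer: -298/88967 - I*√163/88967 ≈ -0.0033496 - 0.0001435*I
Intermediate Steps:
K(J) = I*√163 (K(J) = √(-163) = I*√163)
1/(K(236) + X(280)) = 1/(I*√163 + (-18 - 1*280)) = 1/(I*√163 + (-18 - 280)) = 1/(I*√163 - 298) = 1/(-298 + I*√163)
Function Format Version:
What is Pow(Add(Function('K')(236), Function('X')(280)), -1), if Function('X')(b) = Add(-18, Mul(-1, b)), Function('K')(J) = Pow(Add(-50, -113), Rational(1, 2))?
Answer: Add(Rational(-298, 88967), Mul(Rational(-1, 88967), I, Pow(163, Rational(1, 2)))) ≈ Add(-0.0033496, Mul(-0.00014350, I))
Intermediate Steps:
Function('K')(J) = Mul(I, Pow(163, Rational(1, 2))) (Function('K')(J) = Pow(-163, Rational(1, 2)) = Mul(I, Pow(163, Rational(1, 2))))
Pow(Add(Function('K')(236), Function('X')(280)), -1) = Pow(Add(Mul(I, Pow(163, Rational(1, 2))), Add(-18, Mul(-1, 280))), -1) = Pow(Add(Mul(I, Pow(163, Rational(1, 2))), Add(-18, -280)), -1) = Pow(Add(Mul(I, Pow(163, Rational(1, 2))), -298), -1) = Pow(Add(-298, Mul(I, Pow(163, Rational(1, 2)))), -1)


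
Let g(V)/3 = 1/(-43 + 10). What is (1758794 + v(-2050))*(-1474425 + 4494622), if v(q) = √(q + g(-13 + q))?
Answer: 5311904362418 + 3020197*I*√248061/11 ≈ 5.3119e+12 + 1.3675e+8*I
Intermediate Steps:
g(V) = -1/11 (g(V) = 3/(-43 + 10) = 3/(-33) = 3*(-1/33) = -1/11)
v(q) = √(-1/11 + q) (v(q) = √(q - 1/11) = √(-1/11 + q))
(1758794 + v(-2050))*(-1474425 + 4494622) = (1758794 + √(-11 + 121*(-2050))/11)*(-1474425 + 4494622) = (1758794 + √(-11 - 248050)/11)*3020197 = (1758794 + √(-248061)/11)*3020197 = (1758794 + (I*√248061)/11)*3020197 = (1758794 + I*√248061/11)*3020197 = 5311904362418 + 3020197*I*√248061/11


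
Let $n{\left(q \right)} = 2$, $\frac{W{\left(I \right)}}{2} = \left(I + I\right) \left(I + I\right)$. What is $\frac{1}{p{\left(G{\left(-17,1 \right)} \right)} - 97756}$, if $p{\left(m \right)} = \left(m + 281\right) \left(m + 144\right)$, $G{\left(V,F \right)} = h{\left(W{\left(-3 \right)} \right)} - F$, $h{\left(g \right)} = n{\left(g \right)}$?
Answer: $- \frac{1}{56866} \approx -1.7585 \cdot 10^{-5}$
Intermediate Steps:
$W{\left(I \right)} = 8 I^{2}$ ($W{\left(I \right)} = 2 \left(I + I\right) \left(I + I\right) = 2 \cdot 2 I 2 I = 2 \cdot 4 I^{2} = 8 I^{2}$)
$h{\left(g \right)} = 2$
$G{\left(V,F \right)} = 2 - F$
$p{\left(m \right)} = \left(144 + m\right) \left(281 + m\right)$ ($p{\left(m \right)} = \left(281 + m\right) \left(144 + m\right) = \left(144 + m\right) \left(281 + m\right)$)
$\frac{1}{p{\left(G{\left(-17,1 \right)} \right)} - 97756} = \frac{1}{\left(40464 + \left(2 - 1\right)^{2} + 425 \left(2 - 1\right)\right) - 97756} = \frac{1}{\left(40464 + 1^{2} + 425 \cdot 1\right) - 97756} = \frac{1}{\left(40464 + 1 + 425\right) - 97756} = \frac{1}{40890 - 97756} = \frac{1}{-56866} = - \frac{1}{56866}$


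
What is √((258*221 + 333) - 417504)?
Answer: 3*I*√40017 ≈ 600.13*I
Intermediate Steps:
√((258*221 + 333) - 417504) = √((57018 + 333) - 417504) = √(57351 - 417504) = √(-360153) = 3*I*√40017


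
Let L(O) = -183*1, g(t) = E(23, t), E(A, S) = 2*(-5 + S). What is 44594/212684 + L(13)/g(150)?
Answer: -3248614/7709795 ≈ -0.42136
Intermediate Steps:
E(A, S) = -10 + 2*S
g(t) = -10 + 2*t
L(O) = -183
44594/212684 + L(13)/g(150) = 44594/212684 - 183/(-10 + 2*150) = 44594*(1/212684) - 183/(-10 + 300) = 22297/106342 - 183/290 = -3248614/7709795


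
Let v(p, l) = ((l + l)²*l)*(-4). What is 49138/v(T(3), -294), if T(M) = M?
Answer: 24569/203297472 ≈ 0.00012085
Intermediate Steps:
v(p, l) = -16*l³ (v(p, l) = ((2*l)²*l)*(-4) = ((4*l²)*l)*(-4) = (4*l³)*(-4) = -16*l³)
49138/v(T(3), -294) = 49138/((-16*(-294)³)) = 49138/((-16*(-25412184))) = 49138/406594944 = 49138*(1/406594944) = 24569/203297472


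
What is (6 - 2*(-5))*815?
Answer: 13040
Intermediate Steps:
(6 - 2*(-5))*815 = (6 + 10)*815 = 16*815 = 13040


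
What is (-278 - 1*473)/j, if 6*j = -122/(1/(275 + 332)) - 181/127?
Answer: 190754/3135013 ≈ 0.060846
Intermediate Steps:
j = -3135013/254 (j = (-122/(1/(275 + 332)) - 181/127)/6 = (-122/(1/607) - 181*1/127)/6 = (-122/1/607 - 181/127)/6 = (-122*607 - 181/127)/6 = (-74054 - 181/127)/6 = (⅙)*(-9405039/127) = -3135013/254 ≈ -12343.)
(-278 - 1*473)/j = (-278 - 1*473)/(-3135013/254) = (-278 - 473)*(-254/3135013) = -751*(-254/3135013) = 190754/3135013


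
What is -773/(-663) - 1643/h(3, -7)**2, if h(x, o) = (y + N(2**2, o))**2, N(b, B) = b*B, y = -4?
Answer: 809459939/695205888 ≈ 1.1643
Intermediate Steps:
N(b, B) = B*b
h(x, o) = (-4 + 4*o)**2 (h(x, o) = (-4 + o*2**2)**2 = (-4 + o*4)**2 = (-4 + 4*o)**2)
-773/(-663) - 1643/h(3, -7)**2 = -773/(-663) - 1643*1/(256*(-1 - 7)**4) = -773*(-1/663) - 1643/((16*(-8)**2)**2) = 773/663 - 1643/((16*64)**2) = 773/663 - 1643/(1024**2) = 773/663 - 1643/1048576 = 809459939/695205888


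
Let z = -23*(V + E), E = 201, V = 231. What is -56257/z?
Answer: 56257/9936 ≈ 5.6619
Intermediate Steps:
z = -9936 (z = -23*(231 + 201) = -23*432 = -9936)
-56257/z = -56257/(-9936) = -56257*(-1/9936) = 56257/9936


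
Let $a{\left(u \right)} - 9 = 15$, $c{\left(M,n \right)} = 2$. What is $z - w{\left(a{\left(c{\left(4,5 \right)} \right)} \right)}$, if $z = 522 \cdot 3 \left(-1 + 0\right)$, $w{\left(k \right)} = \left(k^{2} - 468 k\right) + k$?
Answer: $9066$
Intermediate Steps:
$a{\left(u \right)} = 24$ ($a{\left(u \right)} = 9 + 15 = 24$)
$w{\left(k \right)} = k^{2} - 467 k$
$z = -1566$ ($z = 522 \cdot 3 \left(-1\right) = 522 \left(-3\right) = -1566$)
$z - w{\left(a{\left(c{\left(4,5 \right)} \right)} \right)} = -1566 - 24 \left(-467 + 24\right) = -1566 - 24 \left(-443\right) = -1566 - -10632 = -1566 + 10632 = 9066$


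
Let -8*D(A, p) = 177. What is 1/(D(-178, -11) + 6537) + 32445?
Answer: 1691000963/52119 ≈ 32445.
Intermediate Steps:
D(A, p) = -177/8 (D(A, p) = -⅛*177 = -177/8)
1/(D(-178, -11) + 6537) + 32445 = 1/(-177/8 + 6537) + 32445 = 1/(52119/8) + 32445 = 8/52119 + 32445 = 1691000963/52119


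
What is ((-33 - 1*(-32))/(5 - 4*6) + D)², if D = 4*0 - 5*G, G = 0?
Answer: 1/361 ≈ 0.0027701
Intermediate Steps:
D = 0 (D = 4*0 - 5*0 = 0 + 0 = 0)
((-33 - 1*(-32))/(5 - 4*6) + D)² = ((-33 - 1*(-32))/(5 - 4*6) + 0)² = ((-33 + 32)/(5 - 24) + 0)² = (-1/(-19) + 0)² = (-1*(-1/19) + 0)² = (1/19 + 0)² = (1/19)² = 1/361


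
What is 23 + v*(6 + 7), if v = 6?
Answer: 101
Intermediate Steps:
23 + v*(6 + 7) = 23 + 6*(6 + 7) = 23 + 6*13 = 23 + 78 = 101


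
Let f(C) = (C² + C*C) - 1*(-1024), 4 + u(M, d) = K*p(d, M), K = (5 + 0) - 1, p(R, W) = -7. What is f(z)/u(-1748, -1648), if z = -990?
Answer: -245153/4 ≈ -61288.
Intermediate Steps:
K = 4 (K = 5 - 1 = 4)
u(M, d) = -32 (u(M, d) = -4 + 4*(-7) = -4 - 28 = -32)
f(C) = 1024 + 2*C² (f(C) = (C² + C²) + 1024 = 2*C² + 1024 = 1024 + 2*C²)
f(z)/u(-1748, -1648) = (1024 + 2*(-990)²)/(-32) = (1024 + 2*980100)*(-1/32) = (1024 + 1960200)*(-1/32) = 1961224*(-1/32) = -245153/4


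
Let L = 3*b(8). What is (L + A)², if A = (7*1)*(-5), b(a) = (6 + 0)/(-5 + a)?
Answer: 841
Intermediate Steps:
b(a) = 6/(-5 + a)
A = -35 (A = 7*(-5) = -35)
L = 6 (L = 3*(6/(-5 + 8)) = 3*(6/3) = 3*(6*(⅓)) = 3*2 = 6)
(L + A)² = (6 - 35)² = (-29)² = 841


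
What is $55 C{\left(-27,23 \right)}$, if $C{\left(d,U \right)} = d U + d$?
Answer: $-35640$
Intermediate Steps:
$C{\left(d,U \right)} = d + U d$ ($C{\left(d,U \right)} = U d + d = d + U d$)
$55 C{\left(-27,23 \right)} = 55 \left(- 27 \left(1 + 23\right)\right) = 55 \left(\left(-27\right) 24\right) = 55 \left(-648\right) = -35640$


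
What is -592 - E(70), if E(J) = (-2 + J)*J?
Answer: -5352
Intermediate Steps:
E(J) = J*(-2 + J)
-592 - E(70) = -592 - 70*(-2 + 70) = -592 - 70*68 = -592 - 1*4760 = -592 - 4760 = -5352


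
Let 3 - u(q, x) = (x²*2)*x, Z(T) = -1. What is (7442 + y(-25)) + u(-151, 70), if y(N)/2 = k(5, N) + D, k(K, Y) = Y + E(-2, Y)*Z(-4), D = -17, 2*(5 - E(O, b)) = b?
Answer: -678674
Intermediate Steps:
E(O, b) = 5 - b/2
u(q, x) = 3 - 2*x³ (u(q, x) = 3 - x²*2*x = 3 - 2*x²*x = 3 - 2*x³)
k(K, Y) = -5 + 3*Y/2 (k(K, Y) = Y + (5 - Y/2)*(-1) = Y + (-5 + Y/2) = -5 + 3*Y/2)
y(N) = -44 + 3*N (y(N) = 2*((-5 + 3*N/2) - 17) = 2*(-22 + 3*N/2) = -44 + 3*N)
(7442 + y(-25)) + u(-151, 70) = (7442 + (-44 + 3*(-25))) + (3 - 2*70³) = (7442 + (-44 - 75)) + (3 - 2*343000) = (7442 - 119) + (3 - 686000) = 7323 - 685997 = -678674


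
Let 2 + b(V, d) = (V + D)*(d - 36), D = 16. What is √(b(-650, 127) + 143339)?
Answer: √85643 ≈ 292.65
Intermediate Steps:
b(V, d) = -2 + (-36 + d)*(16 + V) (b(V, d) = -2 + (V + 16)*(d - 36) = -2 + (16 + V)*(-36 + d) = -2 + (-36 + d)*(16 + V))
√(b(-650, 127) + 143339) = √((-578 - 36*(-650) + 16*127 - 650*127) + 143339) = √((-578 + 23400 + 2032 - 82550) + 143339) = √(-57696 + 143339) = √85643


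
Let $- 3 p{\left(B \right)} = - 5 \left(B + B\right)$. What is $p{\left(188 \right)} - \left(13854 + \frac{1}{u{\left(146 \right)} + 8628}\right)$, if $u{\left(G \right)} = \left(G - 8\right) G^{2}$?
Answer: $- \frac{39023754985}{2950236} \approx -13227.0$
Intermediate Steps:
$p{\left(B \right)} = \frac{10 B}{3}$ ($p{\left(B \right)} = - \frac{\left(-5\right) \left(B + B\right)}{3} = - \frac{\left(-5\right) 2 B}{3} = - \frac{\left(-10\right) B}{3} = \frac{10 B}{3}$)
$u{\left(G \right)} = G^{2} \left(-8 + G\right)$ ($u{\left(G \right)} = \left(-8 + G\right) G^{2} = G^{2} \left(-8 + G\right)$)
$p{\left(188 \right)} - \left(13854 + \frac{1}{u{\left(146 \right)} + 8628}\right) = \frac{10}{3} \cdot 188 - \left(13854 + \frac{1}{146^{2} \left(-8 + 146\right) + 8628}\right) = \frac{1880}{3} - \left(13854 + \frac{1}{21316 \cdot 138 + 8628}\right) = \frac{1880}{3} - \left(13854 + \frac{1}{2941608 + 8628}\right) = \frac{1880}{3} - \left(13854 + \frac{1}{2950236}\right) = \frac{1880}{3} - \frac{40872569545}{2950236} = - \frac{39023754985}{2950236}$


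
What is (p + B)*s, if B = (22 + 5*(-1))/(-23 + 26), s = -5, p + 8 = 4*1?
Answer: -25/3 ≈ -8.3333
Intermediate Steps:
p = -4 (p = -8 + 4*1 = -8 + 4 = -4)
B = 17/3 (B = (22 - 5)/3 = 17*(1/3) = 17/3 ≈ 5.6667)
(p + B)*s = (-4 + 17/3)*(-5) = (5/3)*(-5) = -25/3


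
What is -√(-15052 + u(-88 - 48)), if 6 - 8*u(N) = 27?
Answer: -I*√240874/4 ≈ -122.7*I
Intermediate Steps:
u(N) = -21/8 (u(N) = ¾ - ⅛*27 = ¾ - 27/8 = -21/8)
-√(-15052 + u(-88 - 48)) = -√(-15052 - 21/8) = -√(-120437/8) = -I*√240874/4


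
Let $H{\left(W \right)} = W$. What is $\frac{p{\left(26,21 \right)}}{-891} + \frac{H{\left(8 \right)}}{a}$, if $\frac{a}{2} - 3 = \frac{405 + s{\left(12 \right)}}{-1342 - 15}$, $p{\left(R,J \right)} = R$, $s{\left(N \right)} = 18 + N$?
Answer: $\frac{131717}{89991} \approx 1.4637$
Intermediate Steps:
$a = \frac{7272}{1357}$ ($a = 6 + 2 \frac{405 + \left(18 + 12\right)}{-1342 - 15} = 6 + 2 \frac{405 + 30}{-1357} = 6 + 2 \cdot 435 \left(- \frac{1}{1357}\right) = 6 + 2 \left(- \frac{435}{1357}\right) = 6 - \frac{870}{1357} = \frac{7272}{1357} \approx 5.3589$)
$\frac{p{\left(26,21 \right)}}{-891} + \frac{H{\left(8 \right)}}{a} = \frac{26}{-891} + \frac{8}{\frac{7272}{1357}} = 26 \left(- \frac{1}{891}\right) + 8 \cdot \frac{1357}{7272} = - \frac{26}{891} + \frac{1357}{909} = \frac{131717}{89991}$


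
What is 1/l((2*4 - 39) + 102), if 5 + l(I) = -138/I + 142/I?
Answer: -71/351 ≈ -0.20228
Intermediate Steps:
l(I) = -5 + 4/I (l(I) = -5 + (-138/I + 142/I) = -5 + 4/I)
1/l((2*4 - 39) + 102) = 1/(-5 + 4/((2*4 - 39) + 102)) = 1/(-5 + 4/((8 - 39) + 102)) = 1/(-5 + 4/(-31 + 102)) = 1/(-5 + 4/71) = 1/(-351/71) = -71/351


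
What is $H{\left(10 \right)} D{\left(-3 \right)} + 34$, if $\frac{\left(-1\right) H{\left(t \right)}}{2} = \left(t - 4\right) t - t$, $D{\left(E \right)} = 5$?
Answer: $-466$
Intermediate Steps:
$H{\left(t \right)} = 2 t - 2 t \left(-4 + t\right)$ ($H{\left(t \right)} = - 2 \left(\left(t - 4\right) t - t\right) = - 2 \left(\left(-4 + t\right) t - t\right) = - 2 \left(t \left(-4 + t\right) - t\right) = - 2 \left(- t + t \left(-4 + t\right)\right) = 2 t - 2 t \left(-4 + t\right)$)
$H{\left(10 \right)} D{\left(-3 \right)} + 34 = 2 \cdot 10 \left(5 - 10\right) 5 + 34 = 2 \cdot 10 \left(-5\right) 5 + 34 = \left(-100\right) 5 + 34 = -500 + 34 = -466$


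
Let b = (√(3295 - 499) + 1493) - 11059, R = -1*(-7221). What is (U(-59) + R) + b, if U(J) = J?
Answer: -2404 + 2*√699 ≈ -2351.1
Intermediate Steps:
R = 7221
b = -9566 + 2*√699 (b = (√2796 + 1493) - 11059 = (2*√699 + 1493) - 11059 = (1493 + 2*√699) - 11059 = -9566 + 2*√699 ≈ -9513.1)
(U(-59) + R) + b = (-59 + 7221) + (-9566 + 2*√699) = 7162 + (-9566 + 2*√699) = -2404 + 2*√699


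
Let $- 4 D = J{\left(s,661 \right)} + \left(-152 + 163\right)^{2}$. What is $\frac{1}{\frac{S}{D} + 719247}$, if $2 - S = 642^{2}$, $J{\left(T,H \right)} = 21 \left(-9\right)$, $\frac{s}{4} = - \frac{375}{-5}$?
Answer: $\frac{17}{11815037} \approx 1.4388 \cdot 10^{-6}$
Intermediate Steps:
$s = 300$ ($s = 4 \left(- \frac{375}{-5}\right) = 4 \left(\left(-375\right) \left(- \frac{1}{5}\right)\right) = 4 \cdot 75 = 300$)
$J{\left(T,H \right)} = -189$
$S = -412162$ ($S = 2 - 642^{2} = 2 - 412164 = -412162$)
$D = 17$ ($D = - \frac{-189 + \left(-152 + 163\right)^{2}}{4} = - \frac{-189 + 11^{2}}{4} = - \frac{-189 + 121}{4} = \left(- \frac{1}{4}\right) \left(-68\right) = 17$)
$\frac{1}{\frac{S}{D} + 719247} = \frac{1}{- \frac{412162}{17} + 719247} = \frac{1}{\frac{11815037}{17}} = \frac{17}{11815037}$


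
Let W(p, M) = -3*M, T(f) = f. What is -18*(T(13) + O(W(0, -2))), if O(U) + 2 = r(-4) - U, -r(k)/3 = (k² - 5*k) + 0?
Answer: 1854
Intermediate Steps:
r(k) = -3*k² + 15*k (r(k) = -3*((k² - 5*k) + 0) = -3*(k² - 5*k) = -3*k² + 15*k)
O(U) = -110 - U (O(U) = -2 + (3*(-4)*(5 - 1*(-4)) - U) = -2 + (3*(-4)*(5 + 4) - U) = -2 + (3*(-4)*9 - U) = -2 + (-108 - U) = -110 - U)
-18*(T(13) + O(W(0, -2))) = -18*(13 + (-110 - (-3)*(-2))) = -18*(13 + (-110 - 1*6)) = -18*(13 + (-110 - 6)) = -18*(13 - 116) = -18*(-103) = 1854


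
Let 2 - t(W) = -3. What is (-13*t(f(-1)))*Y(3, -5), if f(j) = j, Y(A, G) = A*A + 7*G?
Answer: 1690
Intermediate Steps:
Y(A, G) = A² + 7*G
t(W) = 5 (t(W) = 2 - 1*(-3) = 2 + 3 = 5)
(-13*t(f(-1)))*Y(3, -5) = (-13*5)*(3² + 7*(-5)) = -65*(9 - 35) = -65*(-26) = 1690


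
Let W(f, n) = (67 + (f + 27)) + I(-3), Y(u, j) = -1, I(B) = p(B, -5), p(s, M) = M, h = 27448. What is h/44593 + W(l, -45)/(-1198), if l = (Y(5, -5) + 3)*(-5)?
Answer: 29359857/53422414 ≈ 0.54958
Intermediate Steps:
I(B) = -5
l = -10 (l = (-1 + 3)*(-5) = 2*(-5) = -10)
W(f, n) = 89 + f (W(f, n) = (67 + (f + 27)) - 5 = (67 + (27 + f)) - 5 = (94 + f) - 5 = 89 + f)
h/44593 + W(l, -45)/(-1198) = 27448/44593 + (89 - 10)/(-1198) = 27448*(1/44593) + 79*(-1/1198) = 27448/44593 - 79/1198 = 29359857/53422414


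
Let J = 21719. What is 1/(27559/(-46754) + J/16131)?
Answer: 754188774/570895897 ≈ 1.3211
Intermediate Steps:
1/(27559/(-46754) + J/16131) = 1/(27559/(-46754) + 21719/16131) = 1/(27559*(-1/46754) + 21719*(1/16131)) = 1/(-27559/46754 + 21719/16131) = 1/(570895897/754188774) = 754188774/570895897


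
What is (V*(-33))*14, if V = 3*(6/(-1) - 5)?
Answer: 15246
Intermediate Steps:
V = -33 (V = 3*(6*(-1) - 5) = 3*(-6 - 5) = 3*(-11) = -33)
(V*(-33))*14 = -33*(-33)*14 = 1089*14 = 15246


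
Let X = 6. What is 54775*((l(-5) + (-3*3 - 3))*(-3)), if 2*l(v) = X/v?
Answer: 2070495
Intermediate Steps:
l(v) = 3/v (l(v) = (6/v)/2 = 3/v)
54775*((l(-5) + (-3*3 - 3))*(-3)) = 54775*((3/(-5) + (-3*3 - 3))*(-3)) = 54775*((3*(-⅕) + (-9 - 3))*(-3)) = 54775*((-⅗ - 12)*(-3)) = 54775*(-63/5*(-3)) = 54775*(189/5) = 2070495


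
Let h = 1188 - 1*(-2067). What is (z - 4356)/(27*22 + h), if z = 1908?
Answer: -816/1283 ≈ -0.63601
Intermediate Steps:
h = 3255 (h = 1188 + 2067 = 3255)
(z - 4356)/(27*22 + h) = (1908 - 4356)/(27*22 + 3255) = -2448/(594 + 3255) = -2448/3849 = -2448*1/3849 = -816/1283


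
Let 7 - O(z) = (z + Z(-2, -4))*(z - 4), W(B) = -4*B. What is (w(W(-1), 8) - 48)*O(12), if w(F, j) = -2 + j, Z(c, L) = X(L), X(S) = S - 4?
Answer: 1050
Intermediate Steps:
X(S) = -4 + S
Z(c, L) = -4 + L
O(z) = 7 - (-8 + z)*(-4 + z) (O(z) = 7 - (z + (-4 - 4))*(z - 4) = 7 - (z - 8)*(-4 + z) = 7 - (-8 + z)*(-4 + z))
(w(W(-1), 8) - 48)*O(12) = ((-2 + 8) - 48)*(-25 - 1*12² + 12*12) = (6 - 48)*(-25 - 1*144 + 144) = -42*(-25 - 144 + 144) = -42*(-25) = 1050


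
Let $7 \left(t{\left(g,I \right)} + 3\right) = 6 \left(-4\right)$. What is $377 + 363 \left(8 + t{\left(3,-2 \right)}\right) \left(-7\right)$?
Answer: $-3616$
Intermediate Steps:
$t{\left(g,I \right)} = - \frac{45}{7}$ ($t{\left(g,I \right)} = -3 + \frac{6 \left(-4\right)}{7} = -3 + \frac{1}{7} \left(-24\right) = -3 - \frac{24}{7} = - \frac{45}{7}$)
$377 + 363 \left(8 + t{\left(3,-2 \right)}\right) \left(-7\right) = 377 + 363 \left(8 - \frac{45}{7}\right) \left(-7\right) = 377 + 363 \cdot \frac{11}{7} \left(-7\right) = 377 + 363 \left(-11\right) = 377 - 3993 = -3616$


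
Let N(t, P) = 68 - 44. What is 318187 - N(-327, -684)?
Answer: 318163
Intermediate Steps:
N(t, P) = 24
318187 - N(-327, -684) = 318187 - 1*24 = 318187 - 24 = 318163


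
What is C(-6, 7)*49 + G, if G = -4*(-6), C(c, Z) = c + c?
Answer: -564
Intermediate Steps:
C(c, Z) = 2*c
G = 24
C(-6, 7)*49 + G = (2*(-6))*49 + 24 = -12*49 + 24 = -588 + 24 = -564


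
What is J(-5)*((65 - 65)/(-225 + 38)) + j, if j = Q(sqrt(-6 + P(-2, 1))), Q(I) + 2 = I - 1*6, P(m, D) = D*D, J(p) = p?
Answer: -8 + I*sqrt(5) ≈ -8.0 + 2.2361*I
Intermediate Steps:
P(m, D) = D**2
Q(I) = -8 + I (Q(I) = -2 + (I - 1*6) = -2 + (I - 6) = -2 + (-6 + I) = -8 + I)
j = -8 + I*sqrt(5) (j = -8 + sqrt(-6 + 1**2) = -8 + sqrt(-6 + 1) = -8 + sqrt(-5) = -8 + I*sqrt(5) ≈ -8.0 + 2.2361*I)
J(-5)*((65 - 65)/(-225 + 38)) + j = -5*(65 - 65)/(-225 + 38) + (-8 + I*sqrt(5)) = -0/(-187) + (-8 + I*sqrt(5)) = -0*(-1)/187 + (-8 + I*sqrt(5)) = -5*0 + (-8 + I*sqrt(5)) = 0 + (-8 + I*sqrt(5)) = -8 + I*sqrt(5)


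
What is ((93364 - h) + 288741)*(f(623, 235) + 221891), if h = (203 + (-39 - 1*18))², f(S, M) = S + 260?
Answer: 80374408686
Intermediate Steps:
f(S, M) = 260 + S
h = 21316 (h = (203 + (-39 - 18))² = (203 - 57)² = 146² = 21316)
((93364 - h) + 288741)*(f(623, 235) + 221891) = ((93364 - 1*21316) + 288741)*((260 + 623) + 221891) = ((93364 - 21316) + 288741)*(883 + 221891) = (72048 + 288741)*222774 = 360789*222774 = 80374408686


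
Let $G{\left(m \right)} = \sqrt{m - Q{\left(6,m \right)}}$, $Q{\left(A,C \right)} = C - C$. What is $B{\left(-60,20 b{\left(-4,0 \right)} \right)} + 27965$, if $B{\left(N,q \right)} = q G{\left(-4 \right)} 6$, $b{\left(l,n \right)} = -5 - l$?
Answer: $27965 - 240 i \approx 27965.0 - 240.0 i$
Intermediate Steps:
$Q{\left(A,C \right)} = 0$
$G{\left(m \right)} = \sqrt{m}$ ($G{\left(m \right)} = \sqrt{m - 0} = \sqrt{m + 0} = \sqrt{m}$)
$B{\left(N,q \right)} = 12 i q$ ($B{\left(N,q \right)} = q \sqrt{-4} \cdot 6 = q 2 i 6 = 2 i q 6 = 12 i q$)
$B{\left(-60,20 b{\left(-4,0 \right)} \right)} + 27965 = 12 i 20 \left(-5 - -4\right) + 27965 = 12 i 20 \left(-5 + 4\right) + 27965 = 12 i 20 \left(-1\right) + 27965 = 12 i \left(-20\right) + 27965 = - 240 i + 27965 = 27965 - 240 i$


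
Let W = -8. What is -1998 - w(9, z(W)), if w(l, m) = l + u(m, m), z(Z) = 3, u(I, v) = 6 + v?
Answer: -2016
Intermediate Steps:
w(l, m) = 6 + l + m (w(l, m) = l + (6 + m) = 6 + l + m)
-1998 - w(9, z(W)) = -1998 - (6 + 9 + 3) = -1998 - 1*18 = -1998 - 18 = -2016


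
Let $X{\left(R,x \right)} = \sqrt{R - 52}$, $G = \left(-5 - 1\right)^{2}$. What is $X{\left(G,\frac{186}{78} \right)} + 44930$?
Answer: $44930 + 4 i \approx 44930.0 + 4.0 i$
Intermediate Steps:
$G = 36$ ($G = \left(-6\right)^{2} = 36$)
$X{\left(R,x \right)} = \sqrt{-52 + R}$
$X{\left(G,\frac{186}{78} \right)} + 44930 = \sqrt{-52 + 36} + 44930 = \sqrt{-16} + 44930 = 4 i + 44930 = 44930 + 4 i$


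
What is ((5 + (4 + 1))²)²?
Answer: 10000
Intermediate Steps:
((5 + (4 + 1))²)² = ((5 + 5)²)² = (10²)² = 100² = 10000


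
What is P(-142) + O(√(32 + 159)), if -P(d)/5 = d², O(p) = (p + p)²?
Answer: -100056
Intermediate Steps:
O(p) = 4*p² (O(p) = (2*p)² = 4*p²)
P(d) = -5*d²
P(-142) + O(√(32 + 159)) = -5*(-142)² + 4*(√(32 + 159))² = -5*20164 + 4*(√191)² = -100820 + 4*191 = -100820 + 764 = -100056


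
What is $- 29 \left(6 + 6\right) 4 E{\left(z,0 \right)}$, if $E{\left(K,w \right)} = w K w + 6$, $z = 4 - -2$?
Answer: $-8352$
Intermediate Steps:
$z = 6$ ($z = 4 + 2 = 6$)
$E{\left(K,w \right)} = 6 + K w^{2}$ ($E{\left(K,w \right)} = K w w + 6 = K w^{2} + 6 = 6 + K w^{2}$)
$- 29 \left(6 + 6\right) 4 E{\left(z,0 \right)} = - 29 \left(6 + 6\right) 4 \left(6 + 6 \cdot 0^{2}\right) = - 29 \cdot 12 \cdot 4 \left(6 + 6 \cdot 0\right) = \left(-29\right) 48 \left(6 + 0\right) = \left(-1392\right) 6 = -8352$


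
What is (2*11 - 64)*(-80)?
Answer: 3360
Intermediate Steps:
(2*11 - 64)*(-80) = (22 - 64)*(-80) = -42*(-80) = 3360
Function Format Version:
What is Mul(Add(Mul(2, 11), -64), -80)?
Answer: 3360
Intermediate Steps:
Mul(Add(Mul(2, 11), -64), -80) = Mul(Add(22, -64), -80) = Mul(-42, -80) = 3360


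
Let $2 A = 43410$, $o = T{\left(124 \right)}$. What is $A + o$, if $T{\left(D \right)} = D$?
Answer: $21829$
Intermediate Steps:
$o = 124$
$A = 21705$ ($A = \frac{1}{2} \cdot 43410 = 21705$)
$A + o = 21705 + 124 = 21829$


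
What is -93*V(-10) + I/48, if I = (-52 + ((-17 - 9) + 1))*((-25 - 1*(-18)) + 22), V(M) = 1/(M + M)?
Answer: -1553/80 ≈ -19.413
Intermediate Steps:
V(M) = 1/(2*M)
I = -1155 (I = (-52 + (-26 + 1))*((-25 + 18) + 22) = (-52 - 25)*(-7 + 22) = -77*15 = -1155)
-93*V(-10) + I/48 = -93/(2*(-10)) - 1155/48 = -93*(-1)/(2*10) - 1155*1/48 = -93*(-1/20) - 385/16 = 93/20 - 385/16 = -1553/80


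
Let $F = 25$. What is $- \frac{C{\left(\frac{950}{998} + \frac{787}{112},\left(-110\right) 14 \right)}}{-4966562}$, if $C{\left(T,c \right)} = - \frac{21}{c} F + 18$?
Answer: $\frac{807}{218528728} \approx 3.6929 \cdot 10^{-6}$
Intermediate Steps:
$C{\left(T,c \right)} = 18 - \frac{525}{c}$ ($C{\left(T,c \right)} = - \frac{21}{c} 25 + 18 = - \frac{525}{c} + 18 = 18 - \frac{525}{c}$)
$- \frac{C{\left(\frac{950}{998} + \frac{787}{112},\left(-110\right) 14 \right)}}{-4966562} = - \frac{18 - \frac{525}{\left(-110\right) 14}}{-4966562} = - \frac{\left(18 - \frac{525}{-1540}\right) \left(-1\right)}{4966562} = - \frac{\left(18 - - \frac{15}{44}\right) \left(-1\right)}{4966562} = - \frac{\left(18 + \frac{15}{44}\right) \left(-1\right)}{4966562} = - \frac{807 \left(-1\right)}{44 \cdot 4966562} = \left(-1\right) \left(- \frac{807}{218528728}\right) = \frac{807}{218528728}$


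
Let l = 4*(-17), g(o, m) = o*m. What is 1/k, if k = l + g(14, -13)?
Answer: -1/250 ≈ -0.0040000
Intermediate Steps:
g(o, m) = m*o
l = -68
k = -250 (k = -68 - 13*14 = -68 - 182 = -250)
1/k = 1/(-250) = -1/250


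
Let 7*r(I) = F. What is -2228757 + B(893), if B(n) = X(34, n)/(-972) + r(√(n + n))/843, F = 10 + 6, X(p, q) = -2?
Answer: -2130606994675/955962 ≈ -2.2288e+6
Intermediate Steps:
F = 16
r(I) = 16/7 (r(I) = (⅐)*16 = 16/7)
B(n) = 4559/955962 (B(n) = -2/(-972) + (16/7)/843 = -2*(-1/972) + (16/7)*(1/843) = 1/486 + 16/5901 = 4559/955962)
-2228757 + B(893) = -2228757 + 4559/955962 = -2130606994675/955962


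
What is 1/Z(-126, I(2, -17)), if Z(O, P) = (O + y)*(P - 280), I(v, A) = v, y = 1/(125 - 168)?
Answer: 43/1506482 ≈ 2.8543e-5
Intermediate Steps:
y = -1/43 (y = 1/(-43) = -1/43 ≈ -0.023256)
Z(O, P) = (-280 + P)*(-1/43 + O) (Z(O, P) = (O - 1/43)*(P - 280) = (-1/43 + O)*(-280 + P) = (-280 + P)*(-1/43 + O))
1/Z(-126, I(2, -17)) = 1/(280/43 - 280*(-126) - 1/43*2 - 126*2) = 1/(280/43 + 35280 - 2/43 - 252) = 1/(1506482/43) = 43/1506482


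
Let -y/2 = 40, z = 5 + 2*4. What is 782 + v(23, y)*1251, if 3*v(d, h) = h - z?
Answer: -37999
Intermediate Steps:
z = 13 (z = 5 + 8 = 13)
y = -80 (y = -2*40 = -80)
v(d, h) = -13/3 + h/3 (v(d, h) = (h - 1*13)/3 = (h - 13)/3 = (-13 + h)/3 = -13/3 + h/3)
782 + v(23, y)*1251 = 782 + (-13/3 + (⅓)*(-80))*1251 = 782 + (-13/3 - 80/3)*1251 = 782 - 31*1251 = 782 - 38781 = -37999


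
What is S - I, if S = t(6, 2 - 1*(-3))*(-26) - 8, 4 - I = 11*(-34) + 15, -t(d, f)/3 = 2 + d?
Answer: 253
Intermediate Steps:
t(d, f) = -6 - 3*d (t(d, f) = -3*(2 + d) = -6 - 3*d)
I = 363 (I = 4 - (11*(-34) + 15) = 4 - (-374 + 15) = 4 - 1*(-359) = 4 + 359 = 363)
S = 616 (S = (-6 - 3*6)*(-26) - 8 = (-6 - 18)*(-26) - 8 = -24*(-26) - 8 = 624 - 8 = 616)
S - I = 616 - 1*363 = 616 - 363 = 253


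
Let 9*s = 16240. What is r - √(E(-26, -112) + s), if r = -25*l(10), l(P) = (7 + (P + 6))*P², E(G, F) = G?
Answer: -57500 - √16006/3 ≈ -57542.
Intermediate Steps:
s = 16240/9 (s = (⅑)*16240 = 16240/9 ≈ 1804.4)
l(P) = P²*(13 + P) (l(P) = (7 + (6 + P))*P² = (13 + P)*P² = P²*(13 + P))
r = -57500 (r = -25*10²*(13 + 10) = -2500*23 = -25*2300 = -57500)
r - √(E(-26, -112) + s) = -57500 - √(-26 + 16240/9) = -57500 - √(16006/9) = -57500 - √16006/3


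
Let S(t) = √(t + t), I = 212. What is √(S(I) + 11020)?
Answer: √(11020 + 2*√106) ≈ 105.07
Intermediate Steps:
S(t) = √2*√t (S(t) = √(2*t) = √2*√t)
√(S(I) + 11020) = √(√2*√212 + 11020) = √(√2*(2*√53) + 11020) = √(2*√106 + 11020) = √(11020 + 2*√106)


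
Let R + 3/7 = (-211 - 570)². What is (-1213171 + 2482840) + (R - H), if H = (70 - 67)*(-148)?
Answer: 13160515/7 ≈ 1.8801e+6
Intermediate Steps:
H = -444 (H = 3*(-148) = -444)
R = 4269724/7 (R = -3/7 + (-211 - 570)² = -3/7 + (-781)² = -3/7 + 609961 = 4269724/7 ≈ 6.0996e+5)
(-1213171 + 2482840) + (R - H) = (-1213171 + 2482840) + (4269724/7 - 1*(-444)) = 1269669 + (4269724/7 + 444) = 1269669 + 4272832/7 = 13160515/7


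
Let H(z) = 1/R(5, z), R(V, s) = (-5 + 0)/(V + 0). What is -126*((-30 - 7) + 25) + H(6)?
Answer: 1511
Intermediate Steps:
R(V, s) = -5/V
H(z) = -1 (H(z) = 1/(-5/5) = 1/(-5*⅕) = 1/(-1) = -1)
-126*((-30 - 7) + 25) + H(6) = -126*((-30 - 7) + 25) - 1 = -126*(-37 + 25) - 1 = -126*(-12) - 1 = 1512 - 1 = 1511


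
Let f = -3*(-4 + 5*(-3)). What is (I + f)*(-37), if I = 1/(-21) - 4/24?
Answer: -29415/14 ≈ -2101.1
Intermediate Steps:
I = -3/14 (I = 1*(-1/21) - 4*1/24 = -1/21 - ⅙ = -3/14 ≈ -0.21429)
f = 57 (f = -3*(-4 - 15) = -3*(-19) = 57)
(I + f)*(-37) = (-3/14 + 57)*(-37) = (795/14)*(-37) = -29415/14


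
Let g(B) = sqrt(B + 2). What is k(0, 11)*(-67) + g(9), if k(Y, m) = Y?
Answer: sqrt(11) ≈ 3.3166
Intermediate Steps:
g(B) = sqrt(2 + B)
k(0, 11)*(-67) + g(9) = 0*(-67) + sqrt(2 + 9) = 0 + sqrt(11) = sqrt(11)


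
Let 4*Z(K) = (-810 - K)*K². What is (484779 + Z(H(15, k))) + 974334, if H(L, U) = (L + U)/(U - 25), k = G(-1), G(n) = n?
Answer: 12822169417/8788 ≈ 1.4591e+6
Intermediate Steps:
k = -1
H(L, U) = (L + U)/(-25 + U)
Z(K) = K²*(-810 - K)/4 (Z(K) = ((-810 - K)*K²)/4 = (K²*(-810 - K))/4 = K²*(-810 - K)/4)
(484779 + Z(H(15, k))) + 974334 = (484779 + ((15 - 1)/(-25 - 1))²*(-810 - (15 - 1)/(-25 - 1))/4) + 974334 = (484779 + (14/(-26))²*(-810 - 14/(-26))/4) + 974334 = (484779 + (-1/26*14)²*(-810 - (-1)*14/26)/4) + 974334 = (484779 + (-7/13)²*(-810 - 1*(-7/13))/4) + 974334 = (484779 + (¼)*(49/169)*(-810 + 7/13)) + 974334 = (484779 + (¼)*(49/169)*(-10523/13)) + 974334 = (484779 - 515627/8788) + 974334 = 4259722225/8788 + 974334 = 12822169417/8788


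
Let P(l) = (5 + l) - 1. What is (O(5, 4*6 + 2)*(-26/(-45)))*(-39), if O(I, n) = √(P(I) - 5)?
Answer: -676/15 ≈ -45.067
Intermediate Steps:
P(l) = 4 + l
O(I, n) = √(-1 + I) (O(I, n) = √((4 + I) - 5) = √(-1 + I))
(O(5, 4*6 + 2)*(-26/(-45)))*(-39) = (√(-1 + 5)*(-26/(-45)))*(-39) = (√4*(-26*(-1/45)))*(-39) = (2*(26/45))*(-39) = (52/45)*(-39) = -676/15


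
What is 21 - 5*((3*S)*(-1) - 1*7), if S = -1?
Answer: 41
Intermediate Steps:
21 - 5*((3*S)*(-1) - 1*7) = 21 - 5*((3*(-1))*(-1) - 1*7) = 21 - 5*(-3*(-1) - 7) = 21 - 5*(3 - 7) = 21 - 5*(-4) = 21 + 20 = 41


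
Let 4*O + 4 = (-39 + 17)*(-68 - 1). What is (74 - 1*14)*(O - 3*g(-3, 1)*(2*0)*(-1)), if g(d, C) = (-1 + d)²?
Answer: 22710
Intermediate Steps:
O = 757/2 (O = -1 + ((-39 + 17)*(-68 - 1))/4 = -1 + (-22*(-69))/4 = -1 + (¼)*1518 = -1 + 759/2 = 757/2 ≈ 378.50)
(74 - 1*14)*(O - 3*g(-3, 1)*(2*0)*(-1)) = (74 - 1*14)*(757/2 - 3*(-1 - 3)²*(2*0)*(-1)) = (74 - 14)*(757/2 - 3*(-4)²*0*(-1)) = 60*(757/2 - 48*0) = 60*(757/2 - 3*0) = 60*(757/2 + 0) = 60*(757/2) = 22710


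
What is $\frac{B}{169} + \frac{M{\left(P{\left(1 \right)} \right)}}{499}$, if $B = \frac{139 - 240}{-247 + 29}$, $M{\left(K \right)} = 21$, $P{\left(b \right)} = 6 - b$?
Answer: $\frac{824081}{18384158} \approx 0.044826$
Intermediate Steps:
$B = \frac{101}{218}$ ($B = - \frac{101}{-218} = \left(-101\right) \left(- \frac{1}{218}\right) = \frac{101}{218} \approx 0.4633$)
$\frac{B}{169} + \frac{M{\left(P{\left(1 \right)} \right)}}{499} = \frac{101}{218 \cdot 169} + \frac{21}{499} = \frac{101}{218} \cdot \frac{1}{169} + 21 \cdot \frac{1}{499} = \frac{101}{36842} + \frac{21}{499} = \frac{824081}{18384158}$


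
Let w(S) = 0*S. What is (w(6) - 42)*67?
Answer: -2814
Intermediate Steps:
w(S) = 0
(w(6) - 42)*67 = (0 - 42)*67 = -42*67 = -2814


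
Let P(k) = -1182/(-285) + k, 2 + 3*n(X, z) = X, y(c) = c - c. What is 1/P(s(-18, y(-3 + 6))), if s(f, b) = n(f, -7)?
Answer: -285/718 ≈ -0.39694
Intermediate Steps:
y(c) = 0
n(X, z) = -⅔ + X/3
s(f, b) = -⅔ + f/3
P(k) = 394/95 + k (P(k) = -1182*(-1/285) + k = 394/95 + k)
1/P(s(-18, y(-3 + 6))) = 1/(394/95 + (-⅔ + (⅓)*(-18))) = 1/(394/95 + (-⅔ - 6)) = 1/(394/95 - 20/3) = 1/(-718/285) = -285/718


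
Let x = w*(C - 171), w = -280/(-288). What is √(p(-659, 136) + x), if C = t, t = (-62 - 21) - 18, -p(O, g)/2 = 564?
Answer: 2*I*√3133/3 ≈ 37.315*I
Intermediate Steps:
w = 35/36 (w = -280*(-1/288) = 35/36 ≈ 0.97222)
p(O, g) = -1128 (p(O, g) = -2*564 = -1128)
t = -101 (t = -83 - 18 = -101)
C = -101
x = -2380/9 (x = 35*(-101 - 171)/36 = (35/36)*(-272) = -2380/9 ≈ -264.44)
√(p(-659, 136) + x) = √(-1128 - 2380/9) = √(-12532/9) = 2*I*√3133/3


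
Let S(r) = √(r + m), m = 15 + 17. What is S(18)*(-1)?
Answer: -5*√2 ≈ -7.0711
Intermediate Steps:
m = 32
S(r) = √(32 + r) (S(r) = √(r + 32) = √(32 + r))
S(18)*(-1) = √(32 + 18)*(-1) = √50*(-1) = (5*√2)*(-1) = -5*√2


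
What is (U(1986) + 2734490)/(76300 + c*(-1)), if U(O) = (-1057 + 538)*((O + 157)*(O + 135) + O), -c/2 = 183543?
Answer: -2357308501/443386 ≈ -5316.6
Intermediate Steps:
c = -367086 (c = -2*183543 = -367086)
U(O) = -519*O - 519*(135 + O)*(157 + O) (U(O) = -519*((157 + O)*(135 + O) + O) = -519*((135 + O)*(157 + O) + O) = -519*(O + (135 + O)*(157 + O)) = -519*O - 519*(135 + O)*(157 + O))
(U(1986) + 2734490)/(76300 + c*(-1)) = ((-11000205 - 152067*1986 - 519*1986²) + 2734490)/(76300 - 367086*(-1)) = ((-11000205 - 302005062 - 519*3944196) + 2734490)/(76300 + 367086) = ((-11000205 - 302005062 - 2047037724) + 2734490)/443386 = (-2360042991 + 2734490)*(1/443386) = -2357308501*1/443386 = -2357308501/443386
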